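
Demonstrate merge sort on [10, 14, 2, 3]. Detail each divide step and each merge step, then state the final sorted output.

Merge sort trace:

Split: [10, 14, 2, 3] -> [10, 14] and [2, 3]
  Split: [10, 14] -> [10] and [14]
  Merge: [10] + [14] -> [10, 14]
  Split: [2, 3] -> [2] and [3]
  Merge: [2] + [3] -> [2, 3]
Merge: [10, 14] + [2, 3] -> [2, 3, 10, 14]

Final sorted array: [2, 3, 10, 14]

The merge sort proceeds by recursively splitting the array and merging sorted halves.
After all merges, the sorted array is [2, 3, 10, 14].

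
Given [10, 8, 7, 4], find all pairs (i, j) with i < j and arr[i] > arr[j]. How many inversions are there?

Finding inversions in [10, 8, 7, 4]:

(0, 1): arr[0]=10 > arr[1]=8
(0, 2): arr[0]=10 > arr[2]=7
(0, 3): arr[0]=10 > arr[3]=4
(1, 2): arr[1]=8 > arr[2]=7
(1, 3): arr[1]=8 > arr[3]=4
(2, 3): arr[2]=7 > arr[3]=4

Total inversions: 6

The array has 6 inversion(s): (0,1), (0,2), (0,3), (1,2), (1,3), (2,3). Each pair (i,j) satisfies i < j and arr[i] > arr[j].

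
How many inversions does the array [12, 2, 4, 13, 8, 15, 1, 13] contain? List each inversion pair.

Finding inversions in [12, 2, 4, 13, 8, 15, 1, 13]:

(0, 1): arr[0]=12 > arr[1]=2
(0, 2): arr[0]=12 > arr[2]=4
(0, 4): arr[0]=12 > arr[4]=8
(0, 6): arr[0]=12 > arr[6]=1
(1, 6): arr[1]=2 > arr[6]=1
(2, 6): arr[2]=4 > arr[6]=1
(3, 4): arr[3]=13 > arr[4]=8
(3, 6): arr[3]=13 > arr[6]=1
(4, 6): arr[4]=8 > arr[6]=1
(5, 6): arr[5]=15 > arr[6]=1
(5, 7): arr[5]=15 > arr[7]=13

Total inversions: 11

The array has 11 inversion(s): (0,1), (0,2), (0,4), (0,6), (1,6), (2,6), (3,4), (3,6), (4,6), (5,6), (5,7). Each pair (i,j) satisfies i < j and arr[i] > arr[j].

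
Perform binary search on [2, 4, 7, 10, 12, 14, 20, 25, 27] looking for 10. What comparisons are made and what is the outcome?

Binary search for 10 in [2, 4, 7, 10, 12, 14, 20, 25, 27]:

lo=0, hi=8, mid=4, arr[mid]=12 -> 12 > 10, search left half
lo=0, hi=3, mid=1, arr[mid]=4 -> 4 < 10, search right half
lo=2, hi=3, mid=2, arr[mid]=7 -> 7 < 10, search right half
lo=3, hi=3, mid=3, arr[mid]=10 -> Found target at index 3!

Binary search finds 10 at index 3 after 4 comparisons. The search repeatedly halves the search space by comparing with the middle element.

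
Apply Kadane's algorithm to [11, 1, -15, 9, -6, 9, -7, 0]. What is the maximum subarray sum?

Using Kadane's algorithm on [11, 1, -15, 9, -6, 9, -7, 0]:

Scanning through the array:
Position 1 (value 1): max_ending_here = 12, max_so_far = 12
Position 2 (value -15): max_ending_here = -3, max_so_far = 12
Position 3 (value 9): max_ending_here = 9, max_so_far = 12
Position 4 (value -6): max_ending_here = 3, max_so_far = 12
Position 5 (value 9): max_ending_here = 12, max_so_far = 12
Position 6 (value -7): max_ending_here = 5, max_so_far = 12
Position 7 (value 0): max_ending_here = 5, max_so_far = 12

Maximum subarray: [11, 1]
Maximum sum: 12

The maximum subarray is [11, 1] with sum 12. This subarray runs from index 0 to index 1.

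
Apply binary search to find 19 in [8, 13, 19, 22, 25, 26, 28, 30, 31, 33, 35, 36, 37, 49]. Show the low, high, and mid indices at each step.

Binary search for 19 in [8, 13, 19, 22, 25, 26, 28, 30, 31, 33, 35, 36, 37, 49]:

lo=0, hi=13, mid=6, arr[mid]=28 -> 28 > 19, search left half
lo=0, hi=5, mid=2, arr[mid]=19 -> Found target at index 2!

Binary search finds 19 at index 2 after 2 comparisons. The search repeatedly halves the search space by comparing with the middle element.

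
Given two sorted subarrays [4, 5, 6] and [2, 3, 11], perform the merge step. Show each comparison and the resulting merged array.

Merging process:

Compare 4 vs 2: take 2 from right. Merged: [2]
Compare 4 vs 3: take 3 from right. Merged: [2, 3]
Compare 4 vs 11: take 4 from left. Merged: [2, 3, 4]
Compare 5 vs 11: take 5 from left. Merged: [2, 3, 4, 5]
Compare 6 vs 11: take 6 from left. Merged: [2, 3, 4, 5, 6]
Append remaining from right: [11]. Merged: [2, 3, 4, 5, 6, 11]

Final merged array: [2, 3, 4, 5, 6, 11]
Total comparisons: 5

The merged array is [2, 3, 4, 5, 6, 11], requiring 5 comparisons. The merge step runs in O(n) time where n is the total number of elements.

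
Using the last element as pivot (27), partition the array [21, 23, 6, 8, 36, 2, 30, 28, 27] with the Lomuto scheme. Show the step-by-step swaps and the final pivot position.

Lomuto partition with pivot = 27:

Initial array: [21, 23, 6, 8, 36, 2, 30, 28, 27]

arr[0]=21 <= 27: swap with position 0, array becomes [21, 23, 6, 8, 36, 2, 30, 28, 27]
arr[1]=23 <= 27: swap with position 1, array becomes [21, 23, 6, 8, 36, 2, 30, 28, 27]
arr[2]=6 <= 27: swap with position 2, array becomes [21, 23, 6, 8, 36, 2, 30, 28, 27]
arr[3]=8 <= 27: swap with position 3, array becomes [21, 23, 6, 8, 36, 2, 30, 28, 27]
arr[4]=36 > 27: no swap
arr[5]=2 <= 27: swap with position 4, array becomes [21, 23, 6, 8, 2, 36, 30, 28, 27]
arr[6]=30 > 27: no swap
arr[7]=28 > 27: no swap

Place pivot at position 5: [21, 23, 6, 8, 2, 27, 30, 28, 36]
Pivot position: 5

After partitioning with pivot 27, the array becomes [21, 23, 6, 8, 2, 27, 30, 28, 36]. The pivot is placed at index 5. All elements to the left of the pivot are <= 27, and all elements to the right are > 27.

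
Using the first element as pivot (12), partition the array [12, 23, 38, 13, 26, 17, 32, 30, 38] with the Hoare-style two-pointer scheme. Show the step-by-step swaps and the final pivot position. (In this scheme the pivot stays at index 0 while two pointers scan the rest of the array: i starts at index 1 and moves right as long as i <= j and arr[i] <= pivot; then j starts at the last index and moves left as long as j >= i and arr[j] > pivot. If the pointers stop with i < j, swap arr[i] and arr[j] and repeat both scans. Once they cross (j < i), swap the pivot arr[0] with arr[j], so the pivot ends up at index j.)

Hoare-style two-pointer partition with pivot = 12:

Initial array: [12, 23, 38, 13, 26, 17, 32, 30, 38]

Pointers start at i = 1, j = 8.
i ends at 1, j ends at 0: the pointers have crossed (j < i), so scanning stops.

j = 0, so swapping arr[0] with arr[j] leaves the pivot at position 0: [12, 23, 38, 13, 26, 17, 32, 30, 38]
Pivot position: 0

After partitioning with pivot 12, the array becomes [12, 23, 38, 13, 26, 17, 32, 30, 38]. The pivot is placed at index 0. All elements to the left of the pivot are <= 12, and all elements to the right are > 12.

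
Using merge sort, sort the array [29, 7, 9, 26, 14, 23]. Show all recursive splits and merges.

Merge sort trace:

Split: [29, 7, 9, 26, 14, 23] -> [29, 7, 9] and [26, 14, 23]
  Split: [29, 7, 9] -> [29] and [7, 9]
    Split: [7, 9] -> [7] and [9]
    Merge: [7] + [9] -> [7, 9]
  Merge: [29] + [7, 9] -> [7, 9, 29]
  Split: [26, 14, 23] -> [26] and [14, 23]
    Split: [14, 23] -> [14] and [23]
    Merge: [14] + [23] -> [14, 23]
  Merge: [26] + [14, 23] -> [14, 23, 26]
Merge: [7, 9, 29] + [14, 23, 26] -> [7, 9, 14, 23, 26, 29]

Final sorted array: [7, 9, 14, 23, 26, 29]

The merge sort proceeds by recursively splitting the array and merging sorted halves.
After all merges, the sorted array is [7, 9, 14, 23, 26, 29].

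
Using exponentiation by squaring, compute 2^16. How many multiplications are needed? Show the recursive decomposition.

Computing 2^16 by squaring (build up from 2^1; each line after the first costs one multiplication):

2^1 = 2
2^2 = (2^1)^2 = 2^2 = 4
2^4 = (2^2)^2 = 4^2 = 16
2^8 = (2^4)^2 = 16^2 = 256
2^16 = (2^8)^2 = 256^2 = 65536

Result: 65536
Multiplications needed: 4 (4 lines after 2^1)

2^16 = 65536. Using exponentiation by squaring, this requires 4 multiplications. The key idea: if the exponent is even, square the half-power; if odd, multiply by the base once.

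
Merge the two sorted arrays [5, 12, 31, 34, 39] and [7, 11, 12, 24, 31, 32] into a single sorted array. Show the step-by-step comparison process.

Merging process:

Compare 5 vs 7: take 5 from left. Merged: [5]
Compare 12 vs 7: take 7 from right. Merged: [5, 7]
Compare 12 vs 11: take 11 from right. Merged: [5, 7, 11]
Compare 12 vs 12: take 12 from left. Merged: [5, 7, 11, 12]
Compare 31 vs 12: take 12 from right. Merged: [5, 7, 11, 12, 12]
Compare 31 vs 24: take 24 from right. Merged: [5, 7, 11, 12, 12, 24]
Compare 31 vs 31: take 31 from left. Merged: [5, 7, 11, 12, 12, 24, 31]
Compare 34 vs 31: take 31 from right. Merged: [5, 7, 11, 12, 12, 24, 31, 31]
Compare 34 vs 32: take 32 from right. Merged: [5, 7, 11, 12, 12, 24, 31, 31, 32]
Append remaining from left: [34, 39]. Merged: [5, 7, 11, 12, 12, 24, 31, 31, 32, 34, 39]

Final merged array: [5, 7, 11, 12, 12, 24, 31, 31, 32, 34, 39]
Total comparisons: 9

The merged array is [5, 7, 11, 12, 12, 24, 31, 31, 32, 34, 39], requiring 9 comparisons. The merge step runs in O(n) time where n is the total number of elements.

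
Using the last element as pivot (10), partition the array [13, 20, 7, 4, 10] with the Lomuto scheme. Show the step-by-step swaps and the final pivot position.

Lomuto partition with pivot = 10:

Initial array: [13, 20, 7, 4, 10]

arr[0]=13 > 10: no swap
arr[1]=20 > 10: no swap
arr[2]=7 <= 10: swap with position 0, array becomes [7, 20, 13, 4, 10]
arr[3]=4 <= 10: swap with position 1, array becomes [7, 4, 13, 20, 10]

Place pivot at position 2: [7, 4, 10, 20, 13]
Pivot position: 2

After partitioning with pivot 10, the array becomes [7, 4, 10, 20, 13]. The pivot is placed at index 2. All elements to the left of the pivot are <= 10, and all elements to the right are > 10.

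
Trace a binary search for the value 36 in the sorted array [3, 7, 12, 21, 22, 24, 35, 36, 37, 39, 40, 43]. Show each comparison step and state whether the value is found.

Binary search for 36 in [3, 7, 12, 21, 22, 24, 35, 36, 37, 39, 40, 43]:

lo=0, hi=11, mid=5, arr[mid]=24 -> 24 < 36, search right half
lo=6, hi=11, mid=8, arr[mid]=37 -> 37 > 36, search left half
lo=6, hi=7, mid=6, arr[mid]=35 -> 35 < 36, search right half
lo=7, hi=7, mid=7, arr[mid]=36 -> Found target at index 7!

Binary search finds 36 at index 7 after 4 comparisons. The search repeatedly halves the search space by comparing with the middle element.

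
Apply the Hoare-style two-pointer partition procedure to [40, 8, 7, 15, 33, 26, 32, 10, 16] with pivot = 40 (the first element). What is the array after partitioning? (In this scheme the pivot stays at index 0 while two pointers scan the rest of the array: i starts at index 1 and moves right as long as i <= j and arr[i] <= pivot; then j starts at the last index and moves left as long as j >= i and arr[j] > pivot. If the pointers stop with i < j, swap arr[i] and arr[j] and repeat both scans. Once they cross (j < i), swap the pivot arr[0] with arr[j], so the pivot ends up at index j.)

Hoare-style two-pointer partition with pivot = 40:

Initial array: [40, 8, 7, 15, 33, 26, 32, 10, 16]

Pointers start at i = 1, j = 8.
i ends at 9, j ends at 8: the pointers have crossed (j < i), so scanning stops.

Swap pivot arr[0] with arr[8] to place pivot at position 8: [16, 8, 7, 15, 33, 26, 32, 10, 40]
Pivot position: 8

After partitioning with pivot 40, the array becomes [16, 8, 7, 15, 33, 26, 32, 10, 40]. The pivot is placed at index 8. All elements to the left of the pivot are <= 40, and all elements to the right are > 40.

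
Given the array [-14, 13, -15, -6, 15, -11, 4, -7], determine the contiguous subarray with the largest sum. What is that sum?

Using Kadane's algorithm on [-14, 13, -15, -6, 15, -11, 4, -7]:

Scanning through the array:
Position 1 (value 13): max_ending_here = 13, max_so_far = 13
Position 2 (value -15): max_ending_here = -2, max_so_far = 13
Position 3 (value -6): max_ending_here = -6, max_so_far = 13
Position 4 (value 15): max_ending_here = 15, max_so_far = 15
Position 5 (value -11): max_ending_here = 4, max_so_far = 15
Position 6 (value 4): max_ending_here = 8, max_so_far = 15
Position 7 (value -7): max_ending_here = 1, max_so_far = 15

Maximum subarray: [15]
Maximum sum: 15

The maximum subarray is [15] with sum 15. This subarray runs from index 4 to index 4.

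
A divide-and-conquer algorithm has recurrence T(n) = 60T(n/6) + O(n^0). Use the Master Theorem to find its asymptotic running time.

Master Theorem for T(n) = 60T(n/6) + O(n^0):

a = 60, b = 6, c = 0
log_b(a) = log_6(60) = 2.2851

Case 1: c = 0 < log_6(60) = 2.2851
T(n) = O(n^(log_6 60))

For T(n) = 60T(n/6) + O(n^0): log_6(60) = 2.2851. This is Case 1 of the Master Theorem (c < log_b(a), work dominated by leaves), giving O(n^(log_6 60)).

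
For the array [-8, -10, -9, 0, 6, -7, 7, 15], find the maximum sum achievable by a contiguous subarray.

Using Kadane's algorithm on [-8, -10, -9, 0, 6, -7, 7, 15]:

Scanning through the array:
Position 1 (value -10): max_ending_here = -10, max_so_far = -8
Position 2 (value -9): max_ending_here = -9, max_so_far = -8
Position 3 (value 0): max_ending_here = 0, max_so_far = 0
Position 4 (value 6): max_ending_here = 6, max_so_far = 6
Position 5 (value -7): max_ending_here = -1, max_so_far = 6
Position 6 (value 7): max_ending_here = 7, max_so_far = 7
Position 7 (value 15): max_ending_here = 22, max_so_far = 22

Maximum subarray: [7, 15]
Maximum sum: 22

The maximum subarray is [7, 15] with sum 22. This subarray runs from index 6 to index 7.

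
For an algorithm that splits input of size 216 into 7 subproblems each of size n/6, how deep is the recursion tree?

For divide and conquer with division factor 6:

Problem sizes at each level:
Level 0: 216
Level 1: 36
Level 2: 6
Level 3: 1

The root is level 0 and the size-1 base case is level 3 (the tree spans levels 0 through 3, i.e. 4 levels counting the root), so the depth is the number of divisions: log_6(216) = 3

The recursion tree depth is log_6(216) = 3. At each level, the problem size is divided by 6, so it takes 3 divisions to reduce to a base case of size 1. The algorithm makes 7 recursive calls at each level.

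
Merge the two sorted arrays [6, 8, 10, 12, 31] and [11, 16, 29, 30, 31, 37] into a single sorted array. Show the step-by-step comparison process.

Merging process:

Compare 6 vs 11: take 6 from left. Merged: [6]
Compare 8 vs 11: take 8 from left. Merged: [6, 8]
Compare 10 vs 11: take 10 from left. Merged: [6, 8, 10]
Compare 12 vs 11: take 11 from right. Merged: [6, 8, 10, 11]
Compare 12 vs 16: take 12 from left. Merged: [6, 8, 10, 11, 12]
Compare 31 vs 16: take 16 from right. Merged: [6, 8, 10, 11, 12, 16]
Compare 31 vs 29: take 29 from right. Merged: [6, 8, 10, 11, 12, 16, 29]
Compare 31 vs 30: take 30 from right. Merged: [6, 8, 10, 11, 12, 16, 29, 30]
Compare 31 vs 31: take 31 from left. Merged: [6, 8, 10, 11, 12, 16, 29, 30, 31]
Append remaining from right: [31, 37]. Merged: [6, 8, 10, 11, 12, 16, 29, 30, 31, 31, 37]

Final merged array: [6, 8, 10, 11, 12, 16, 29, 30, 31, 31, 37]
Total comparisons: 9

The merged array is [6, 8, 10, 11, 12, 16, 29, 30, 31, 31, 37], requiring 9 comparisons. The merge step runs in O(n) time where n is the total number of elements.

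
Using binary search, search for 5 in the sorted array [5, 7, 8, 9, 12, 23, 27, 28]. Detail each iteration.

Binary search for 5 in [5, 7, 8, 9, 12, 23, 27, 28]:

lo=0, hi=7, mid=3, arr[mid]=9 -> 9 > 5, search left half
lo=0, hi=2, mid=1, arr[mid]=7 -> 7 > 5, search left half
lo=0, hi=0, mid=0, arr[mid]=5 -> Found target at index 0!

Binary search finds 5 at index 0 after 3 comparisons. The search repeatedly halves the search space by comparing with the middle element.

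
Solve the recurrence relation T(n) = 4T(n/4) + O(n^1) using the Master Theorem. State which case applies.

Master Theorem for T(n) = 4T(n/4) + O(n^1):

a = 4, b = 4, c = 1
log_b(a) = log_4(4) = 1.0000

Case 2: c = 1 = log_4(4) = 1.0000
T(n) = O(n^1 log n) = O(n log n)

For T(n) = 4T(n/4) + O(n^1): log_4(4) = 1.0000. This is Case 2 of the Master Theorem (c = log_b(a), equal work at all levels), giving O(n log n).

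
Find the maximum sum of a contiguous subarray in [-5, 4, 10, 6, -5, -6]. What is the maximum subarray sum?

Using Kadane's algorithm on [-5, 4, 10, 6, -5, -6]:

Scanning through the array:
Position 1 (value 4): max_ending_here = 4, max_so_far = 4
Position 2 (value 10): max_ending_here = 14, max_so_far = 14
Position 3 (value 6): max_ending_here = 20, max_so_far = 20
Position 4 (value -5): max_ending_here = 15, max_so_far = 20
Position 5 (value -6): max_ending_here = 9, max_so_far = 20

Maximum subarray: [4, 10, 6]
Maximum sum: 20

The maximum subarray is [4, 10, 6] with sum 20. This subarray runs from index 1 to index 3.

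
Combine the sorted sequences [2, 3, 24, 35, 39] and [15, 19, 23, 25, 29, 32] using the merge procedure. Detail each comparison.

Merging process:

Compare 2 vs 15: take 2 from left. Merged: [2]
Compare 3 vs 15: take 3 from left. Merged: [2, 3]
Compare 24 vs 15: take 15 from right. Merged: [2, 3, 15]
Compare 24 vs 19: take 19 from right. Merged: [2, 3, 15, 19]
Compare 24 vs 23: take 23 from right. Merged: [2, 3, 15, 19, 23]
Compare 24 vs 25: take 24 from left. Merged: [2, 3, 15, 19, 23, 24]
Compare 35 vs 25: take 25 from right. Merged: [2, 3, 15, 19, 23, 24, 25]
Compare 35 vs 29: take 29 from right. Merged: [2, 3, 15, 19, 23, 24, 25, 29]
Compare 35 vs 32: take 32 from right. Merged: [2, 3, 15, 19, 23, 24, 25, 29, 32]
Append remaining from left: [35, 39]. Merged: [2, 3, 15, 19, 23, 24, 25, 29, 32, 35, 39]

Final merged array: [2, 3, 15, 19, 23, 24, 25, 29, 32, 35, 39]
Total comparisons: 9

The merged array is [2, 3, 15, 19, 23, 24, 25, 29, 32, 35, 39], requiring 9 comparisons. The merge step runs in O(n) time where n is the total number of elements.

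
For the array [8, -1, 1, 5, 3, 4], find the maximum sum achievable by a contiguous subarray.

Using Kadane's algorithm on [8, -1, 1, 5, 3, 4]:

Scanning through the array:
Position 1 (value -1): max_ending_here = 7, max_so_far = 8
Position 2 (value 1): max_ending_here = 8, max_so_far = 8
Position 3 (value 5): max_ending_here = 13, max_so_far = 13
Position 4 (value 3): max_ending_here = 16, max_so_far = 16
Position 5 (value 4): max_ending_here = 20, max_so_far = 20

Maximum subarray: [8, -1, 1, 5, 3, 4]
Maximum sum: 20

The maximum subarray is [8, -1, 1, 5, 3, 4] with sum 20. This subarray runs from index 0 to index 5.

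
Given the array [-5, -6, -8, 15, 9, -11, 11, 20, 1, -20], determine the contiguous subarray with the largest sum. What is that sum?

Using Kadane's algorithm on [-5, -6, -8, 15, 9, -11, 11, 20, 1, -20]:

Scanning through the array:
Position 1 (value -6): max_ending_here = -6, max_so_far = -5
Position 2 (value -8): max_ending_here = -8, max_so_far = -5
Position 3 (value 15): max_ending_here = 15, max_so_far = 15
Position 4 (value 9): max_ending_here = 24, max_so_far = 24
Position 5 (value -11): max_ending_here = 13, max_so_far = 24
Position 6 (value 11): max_ending_here = 24, max_so_far = 24
Position 7 (value 20): max_ending_here = 44, max_so_far = 44
Position 8 (value 1): max_ending_here = 45, max_so_far = 45
Position 9 (value -20): max_ending_here = 25, max_so_far = 45

Maximum subarray: [15, 9, -11, 11, 20, 1]
Maximum sum: 45

The maximum subarray is [15, 9, -11, 11, 20, 1] with sum 45. This subarray runs from index 3 to index 8.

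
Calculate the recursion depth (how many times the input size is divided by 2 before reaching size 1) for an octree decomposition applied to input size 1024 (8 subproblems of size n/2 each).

For divide and conquer with division factor 2:

Problem sizes at each level:
Level 0: 1024
Level 1: 512
Level 2: 256
Level 3: 128
Level 4: 64
Level 5: 32
Level 6: 16
Level 7: 8
Level 8: 4
Level 9: 2
Level 10: 1

The root is level 0 and the size-1 base case is level 10 (the tree spans levels 0 through 10, i.e. 11 levels counting the root), so the depth is the number of divisions: log_2(1024) = 10

The recursion tree depth is log_2(1024) = 10. At each level, the problem size is divided by 2, so it takes 10 divisions to reduce to a base case of size 1. The algorithm makes 8 recursive calls at each level.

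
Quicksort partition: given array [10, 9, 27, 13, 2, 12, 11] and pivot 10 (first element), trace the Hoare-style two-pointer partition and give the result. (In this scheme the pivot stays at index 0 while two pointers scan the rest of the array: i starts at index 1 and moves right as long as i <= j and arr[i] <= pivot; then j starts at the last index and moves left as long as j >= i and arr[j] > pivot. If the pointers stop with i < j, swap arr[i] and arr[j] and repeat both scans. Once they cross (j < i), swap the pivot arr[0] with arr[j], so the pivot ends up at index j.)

Hoare-style two-pointer partition with pivot = 10:

Initial array: [10, 9, 27, 13, 2, 12, 11]

Pointers start at i = 1, j = 6.
i stops at index 2 (arr[2]=27 > 10), j stops at index 4 (arr[4]=2 <= 10): swap arr[2] and arr[4], array becomes [10, 9, 2, 13, 27, 12, 11]
i ends at 3, j ends at 2: the pointers have crossed (j < i), so scanning stops.

Swap pivot arr[0] with arr[2] to place pivot at position 2: [2, 9, 10, 13, 27, 12, 11]
Pivot position: 2

After partitioning with pivot 10, the array becomes [2, 9, 10, 13, 27, 12, 11]. The pivot is placed at index 2. All elements to the left of the pivot are <= 10, and all elements to the right are > 10.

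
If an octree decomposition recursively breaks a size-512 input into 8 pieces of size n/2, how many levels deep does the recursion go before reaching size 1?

For divide and conquer with division factor 2:

Problem sizes at each level:
Level 0: 512
Level 1: 256
Level 2: 128
Level 3: 64
Level 4: 32
Level 5: 16
Level 6: 8
Level 7: 4
Level 8: 2
Level 9: 1

The root is level 0 and the size-1 base case is level 9 (the tree spans levels 0 through 9, i.e. 10 levels counting the root), so the depth is the number of divisions: log_2(512) = 9

The recursion tree depth is log_2(512) = 9. At each level, the problem size is divided by 2, so it takes 9 divisions to reduce to a base case of size 1. The algorithm makes 8 recursive calls at each level.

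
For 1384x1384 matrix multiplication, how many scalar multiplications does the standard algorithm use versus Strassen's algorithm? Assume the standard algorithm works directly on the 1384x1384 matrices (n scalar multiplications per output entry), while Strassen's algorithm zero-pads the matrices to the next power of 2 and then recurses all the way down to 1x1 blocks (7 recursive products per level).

Matrix multiplication for 1384x1384 matrices:

Strassen's algorithm requires power-of-2 dimensions. Pad 1384x1384 to 2048x2048 (next power of 2).

Standard algorithm: 1384^3 = 2650991104 multiplications
Strassen's algorithm: 7^(log2(2048)) = 7^11 = 1977326743 multiplications
Savings: 2650991104 - 1977326743 = 673664361 multiplications

Standard: 2650991104 multiplications (1384^3). Strassen: 1977326743 multiplications (7^11, after padding to 2048x2048). Strassen reduces 8 recursive multiplications to 7 at each level.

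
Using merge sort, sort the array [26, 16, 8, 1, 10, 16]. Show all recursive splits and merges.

Merge sort trace:

Split: [26, 16, 8, 1, 10, 16] -> [26, 16, 8] and [1, 10, 16]
  Split: [26, 16, 8] -> [26] and [16, 8]
    Split: [16, 8] -> [16] and [8]
    Merge: [16] + [8] -> [8, 16]
  Merge: [26] + [8, 16] -> [8, 16, 26]
  Split: [1, 10, 16] -> [1] and [10, 16]
    Split: [10, 16] -> [10] and [16]
    Merge: [10] + [16] -> [10, 16]
  Merge: [1] + [10, 16] -> [1, 10, 16]
Merge: [8, 16, 26] + [1, 10, 16] -> [1, 8, 10, 16, 16, 26]

Final sorted array: [1, 8, 10, 16, 16, 26]

The merge sort proceeds by recursively splitting the array and merging sorted halves.
After all merges, the sorted array is [1, 8, 10, 16, 16, 26].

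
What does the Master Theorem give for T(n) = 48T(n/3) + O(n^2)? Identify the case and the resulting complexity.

Master Theorem for T(n) = 48T(n/3) + O(n^2):

a = 48, b = 3, c = 2
log_b(a) = log_3(48) = 3.5237

Case 1: c = 2 < log_3(48) = 3.5237
T(n) = O(n^(log_3 48))

For T(n) = 48T(n/3) + O(n^2): log_3(48) = 3.5237. This is Case 1 of the Master Theorem (c < log_b(a), work dominated by leaves), giving O(n^(log_3 48)).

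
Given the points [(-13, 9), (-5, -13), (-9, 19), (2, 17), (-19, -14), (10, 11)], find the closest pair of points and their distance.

Computing all pairwise distances among 6 points:

d((-13, 9), (-5, -13)) = 23.4094
d((-13, 9), (-9, 19)) = 10.7703
d((-13, 9), (2, 17)) = 17.0
d((-13, 9), (-19, -14)) = 23.7697
d((-13, 9), (10, 11)) = 23.0868
d((-5, -13), (-9, 19)) = 32.249
d((-5, -13), (2, 17)) = 30.8058
d((-5, -13), (-19, -14)) = 14.0357
d((-5, -13), (10, 11)) = 28.3019
d((-9, 19), (2, 17)) = 11.1803
d((-9, 19), (-19, -14)) = 34.4819
d((-9, 19), (10, 11)) = 20.6155
d((2, 17), (-19, -14)) = 37.4433
d((2, 17), (10, 11)) = 10.0 <-- minimum
d((-19, -14), (10, 11)) = 38.2884

Closest pair: (2, 17) and (10, 11) with distance 10.0

The closest pair is (2, 17) and (10, 11) with Euclidean distance 10.0. For 6 points, brute-force pairwise comparison is shown above. For large n, the divide-and-conquer algorithm (sort by x, recurse on halves, check the dividing strip) achieves O(n log n).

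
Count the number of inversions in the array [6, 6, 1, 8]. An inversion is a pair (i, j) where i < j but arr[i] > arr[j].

Finding inversions in [6, 6, 1, 8]:

(0, 2): arr[0]=6 > arr[2]=1
(1, 2): arr[1]=6 > arr[2]=1

Total inversions: 2

The array has 2 inversion(s): (0,2), (1,2). Each pair (i,j) satisfies i < j and arr[i] > arr[j].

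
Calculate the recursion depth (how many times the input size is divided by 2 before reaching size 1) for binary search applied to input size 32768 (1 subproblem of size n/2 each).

For divide and conquer with division factor 2:

Problem sizes at each level:
Level 0: 32768
Level 1: 16384
Level 2: 8192
Level 3: 4096
Level 4: 2048
Level 5: 1024
Level 6: 512
Level 7: 256
Level 8: 128
Level 9: 64
Level 10: 32
Level 11: 16
Level 12: 8
Level 13: 4
Level 14: 2
Level 15: 1

The root is level 0 and the size-1 base case is level 15 (the tree spans levels 0 through 15, i.e. 16 levels counting the root), so the depth is the number of divisions: log_2(32768) = 15

The recursion tree depth is log_2(32768) = 15. At each level, the problem size is divided by 2, so it takes 15 divisions to reduce to a base case of size 1. The algorithm makes 1 recursive call at each level.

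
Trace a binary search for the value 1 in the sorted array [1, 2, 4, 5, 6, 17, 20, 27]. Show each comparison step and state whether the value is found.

Binary search for 1 in [1, 2, 4, 5, 6, 17, 20, 27]:

lo=0, hi=7, mid=3, arr[mid]=5 -> 5 > 1, search left half
lo=0, hi=2, mid=1, arr[mid]=2 -> 2 > 1, search left half
lo=0, hi=0, mid=0, arr[mid]=1 -> Found target at index 0!

Binary search finds 1 at index 0 after 3 comparisons. The search repeatedly halves the search space by comparing with the middle element.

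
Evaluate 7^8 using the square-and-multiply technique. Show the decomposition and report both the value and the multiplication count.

Computing 7^8 by squaring (build up from 7^1; each line after the first costs one multiplication):

7^1 = 7
7^2 = (7^1)^2 = 7^2 = 49
7^4 = (7^2)^2 = 49^2 = 2401
7^8 = (7^4)^2 = 2401^2 = 5764801

Result: 5764801
Multiplications needed: 3 (3 lines after 7^1)

7^8 = 5764801. Using exponentiation by squaring, this requires 3 multiplications. The key idea: if the exponent is even, square the half-power; if odd, multiply by the base once.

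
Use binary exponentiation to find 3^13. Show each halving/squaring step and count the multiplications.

Computing 3^13 by squaring (build up from 3^1; each line after the first costs one multiplication):

3^1 = 3
3^2 = (3^1)^2 = 3^2 = 9
3^3 = 3 * 3^2 = 3 * 9 = 27
3^6 = (3^3)^2 = 27^2 = 729
3^12 = (3^6)^2 = 729^2 = 531441
3^13 = 3 * 3^12 = 3 * 531441 = 1594323

Result: 1594323
Multiplications needed: 5 (5 lines after 3^1)

3^13 = 1594323. Using exponentiation by squaring, this requires 5 multiplications. The key idea: if the exponent is even, square the half-power; if odd, multiply by the base once.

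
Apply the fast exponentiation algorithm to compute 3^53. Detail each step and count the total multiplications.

Computing 3^53 by squaring (build up from 3^1; each line after the first costs one multiplication):

3^1 = 3
3^2 = (3^1)^2 = 3^2 = 9
3^3 = 3 * 3^2 = 3 * 9 = 27
3^6 = (3^3)^2 = 27^2 = 729
3^12 = (3^6)^2 = 729^2 = 531441
3^13 = 3 * 3^12 = 3 * 531441 = 1594323
3^26 = (3^13)^2 = 1594323^2 = 2541865828329
3^52 = (3^26)^2 = 2541865828329^2 = 6461081889226673298932241
3^53 = 3 * 3^52 = 3 * 6461081889226673298932241 = 19383245667680019896796723

Result: 19383245667680019896796723
Multiplications needed: 8 (8 lines after 3^1)

3^53 = 19383245667680019896796723. Using exponentiation by squaring, this requires 8 multiplications. The key idea: if the exponent is even, square the half-power; if odd, multiply by the base once.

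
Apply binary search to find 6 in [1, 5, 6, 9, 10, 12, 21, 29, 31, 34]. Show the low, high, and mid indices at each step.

Binary search for 6 in [1, 5, 6, 9, 10, 12, 21, 29, 31, 34]:

lo=0, hi=9, mid=4, arr[mid]=10 -> 10 > 6, search left half
lo=0, hi=3, mid=1, arr[mid]=5 -> 5 < 6, search right half
lo=2, hi=3, mid=2, arr[mid]=6 -> Found target at index 2!

Binary search finds 6 at index 2 after 3 comparisons. The search repeatedly halves the search space by comparing with the middle element.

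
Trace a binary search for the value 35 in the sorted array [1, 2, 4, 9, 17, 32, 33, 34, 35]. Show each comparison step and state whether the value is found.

Binary search for 35 in [1, 2, 4, 9, 17, 32, 33, 34, 35]:

lo=0, hi=8, mid=4, arr[mid]=17 -> 17 < 35, search right half
lo=5, hi=8, mid=6, arr[mid]=33 -> 33 < 35, search right half
lo=7, hi=8, mid=7, arr[mid]=34 -> 34 < 35, search right half
lo=8, hi=8, mid=8, arr[mid]=35 -> Found target at index 8!

Binary search finds 35 at index 8 after 4 comparisons. The search repeatedly halves the search space by comparing with the middle element.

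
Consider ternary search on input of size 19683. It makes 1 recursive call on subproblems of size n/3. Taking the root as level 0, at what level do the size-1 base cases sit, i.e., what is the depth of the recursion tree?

For divide and conquer with division factor 3:

Problem sizes at each level:
Level 0: 19683
Level 1: 6561
Level 2: 2187
Level 3: 729
Level 4: 243
Level 5: 81
Level 6: 27
Level 7: 9
Level 8: 3
Level 9: 1

The root is level 0 and the size-1 base case is level 9 (the tree spans levels 0 through 9, i.e. 10 levels counting the root), so the depth is the number of divisions: log_3(19683) = 9

The recursion tree depth is log_3(19683) = 9. At each level, the problem size is divided by 3, so it takes 9 divisions to reduce to a base case of size 1. The algorithm makes 1 recursive call at each level.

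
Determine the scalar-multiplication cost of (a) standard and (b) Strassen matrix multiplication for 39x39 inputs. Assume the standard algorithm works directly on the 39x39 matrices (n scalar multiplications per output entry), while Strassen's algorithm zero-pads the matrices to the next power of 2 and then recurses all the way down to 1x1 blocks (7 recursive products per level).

Matrix multiplication for 39x39 matrices:

Strassen's algorithm requires power-of-2 dimensions. Pad 39x39 to 64x64 (next power of 2).

Standard algorithm: 39^3 = 59319 multiplications
Strassen's algorithm: 7^(log2(64)) = 7^6 = 117649 multiplications
Difference: 59319 - 117649 = -58330 (Strassen uses MORE here due to padding overhead — for small or just-over-power-of-2 n, padding can outweigh the per-level savings)

Standard: 59319 multiplications (39^3). Strassen: 117649 multiplications (7^6, after padding to 64x64). Strassen reduces 8 recursive multiplications to 7 at each level.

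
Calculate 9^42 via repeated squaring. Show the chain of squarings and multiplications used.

Computing 9^42 by squaring (build up from 9^1; each line after the first costs one multiplication):

9^1 = 9
9^2 = (9^1)^2 = 9^2 = 81
9^4 = (9^2)^2 = 81^2 = 6561
9^5 = 9 * 9^4 = 9 * 6561 = 59049
9^10 = (9^5)^2 = 59049^2 = 3486784401
9^20 = (9^10)^2 = 3486784401^2 = 12157665459056928801
9^21 = 9 * 9^20 = 9 * 12157665459056928801 = 109418989131512359209
9^42 = (9^21)^2 = 109418989131512359209^2 = 11972515182562019788602740026717047105681

Result: 11972515182562019788602740026717047105681
Multiplications needed: 7 (7 lines after 9^1)

9^42 = 11972515182562019788602740026717047105681. Using exponentiation by squaring, this requires 7 multiplications. The key idea: if the exponent is even, square the half-power; if odd, multiply by the base once.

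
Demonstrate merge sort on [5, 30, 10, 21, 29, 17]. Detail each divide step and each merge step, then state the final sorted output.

Merge sort trace:

Split: [5, 30, 10, 21, 29, 17] -> [5, 30, 10] and [21, 29, 17]
  Split: [5, 30, 10] -> [5] and [30, 10]
    Split: [30, 10] -> [30] and [10]
    Merge: [30] + [10] -> [10, 30]
  Merge: [5] + [10, 30] -> [5, 10, 30]
  Split: [21, 29, 17] -> [21] and [29, 17]
    Split: [29, 17] -> [29] and [17]
    Merge: [29] + [17] -> [17, 29]
  Merge: [21] + [17, 29] -> [17, 21, 29]
Merge: [5, 10, 30] + [17, 21, 29] -> [5, 10, 17, 21, 29, 30]

Final sorted array: [5, 10, 17, 21, 29, 30]

The merge sort proceeds by recursively splitting the array and merging sorted halves.
After all merges, the sorted array is [5, 10, 17, 21, 29, 30].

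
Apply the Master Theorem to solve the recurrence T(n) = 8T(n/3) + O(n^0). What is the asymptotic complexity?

Master Theorem for T(n) = 8T(n/3) + O(n^0):

a = 8, b = 3, c = 0
log_b(a) = log_3(8) = 1.8928

Case 1: c = 0 < log_3(8) = 1.8928
T(n) = O(n^(log_3 8))

For T(n) = 8T(n/3) + O(n^0): log_3(8) = 1.8928. This is Case 1 of the Master Theorem (c < log_b(a), work dominated by leaves), giving O(n^(log_3 8)).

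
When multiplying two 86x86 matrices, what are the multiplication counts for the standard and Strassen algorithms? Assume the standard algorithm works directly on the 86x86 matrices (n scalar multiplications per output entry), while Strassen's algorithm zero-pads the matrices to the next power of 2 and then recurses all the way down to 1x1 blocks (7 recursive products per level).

Matrix multiplication for 86x86 matrices:

Strassen's algorithm requires power-of-2 dimensions. Pad 86x86 to 128x128 (next power of 2).

Standard algorithm: 86^3 = 636056 multiplications
Strassen's algorithm: 7^(log2(128)) = 7^7 = 823543 multiplications
Difference: 636056 - 823543 = -187487 (Strassen uses MORE here due to padding overhead — for small or just-over-power-of-2 n, padding can outweigh the per-level savings)

Standard: 636056 multiplications (86^3). Strassen: 823543 multiplications (7^7, after padding to 128x128). Strassen reduces 8 recursive multiplications to 7 at each level.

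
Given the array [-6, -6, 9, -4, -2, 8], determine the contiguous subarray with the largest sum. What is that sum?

Using Kadane's algorithm on [-6, -6, 9, -4, -2, 8]:

Scanning through the array:
Position 1 (value -6): max_ending_here = -6, max_so_far = -6
Position 2 (value 9): max_ending_here = 9, max_so_far = 9
Position 3 (value -4): max_ending_here = 5, max_so_far = 9
Position 4 (value -2): max_ending_here = 3, max_so_far = 9
Position 5 (value 8): max_ending_here = 11, max_so_far = 11

Maximum subarray: [9, -4, -2, 8]
Maximum sum: 11

The maximum subarray is [9, -4, -2, 8] with sum 11. This subarray runs from index 2 to index 5.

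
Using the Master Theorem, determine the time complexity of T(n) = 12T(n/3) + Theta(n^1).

Master Theorem for T(n) = 12T(n/3) + O(n^1):

a = 12, b = 3, c = 1
log_b(a) = log_3(12) = 2.2619

Case 1: c = 1 < log_3(12) = 2.2619
T(n) = O(n^(log_3 12))

For T(n) = 12T(n/3) + O(n^1): log_3(12) = 2.2619. This is Case 1 of the Master Theorem (c < log_b(a), work dominated by leaves), giving O(n^(log_3 12)).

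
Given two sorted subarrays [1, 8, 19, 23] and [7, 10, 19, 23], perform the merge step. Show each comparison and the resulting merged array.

Merging process:

Compare 1 vs 7: take 1 from left. Merged: [1]
Compare 8 vs 7: take 7 from right. Merged: [1, 7]
Compare 8 vs 10: take 8 from left. Merged: [1, 7, 8]
Compare 19 vs 10: take 10 from right. Merged: [1, 7, 8, 10]
Compare 19 vs 19: take 19 from left. Merged: [1, 7, 8, 10, 19]
Compare 23 vs 19: take 19 from right. Merged: [1, 7, 8, 10, 19, 19]
Compare 23 vs 23: take 23 from left. Merged: [1, 7, 8, 10, 19, 19, 23]
Append remaining from right: [23]. Merged: [1, 7, 8, 10, 19, 19, 23, 23]

Final merged array: [1, 7, 8, 10, 19, 19, 23, 23]
Total comparisons: 7

The merged array is [1, 7, 8, 10, 19, 19, 23, 23], requiring 7 comparisons. The merge step runs in O(n) time where n is the total number of elements.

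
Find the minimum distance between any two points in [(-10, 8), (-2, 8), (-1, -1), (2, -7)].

Computing all pairwise distances among 4 points:

d((-10, 8), (-2, 8)) = 8.0
d((-10, 8), (-1, -1)) = 12.7279
d((-10, 8), (2, -7)) = 19.2094
d((-2, 8), (-1, -1)) = 9.0554
d((-2, 8), (2, -7)) = 15.5242
d((-1, -1), (2, -7)) = 6.7082 <-- minimum

Closest pair: (-1, -1) and (2, -7) with distance 6.7082

The closest pair is (-1, -1) and (2, -7) with Euclidean distance 6.7082. For 4 points, brute-force pairwise comparison is shown above. For large n, the divide-and-conquer algorithm (sort by x, recurse on halves, check the dividing strip) achieves O(n log n).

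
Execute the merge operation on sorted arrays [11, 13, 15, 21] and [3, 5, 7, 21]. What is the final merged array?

Merging process:

Compare 11 vs 3: take 3 from right. Merged: [3]
Compare 11 vs 5: take 5 from right. Merged: [3, 5]
Compare 11 vs 7: take 7 from right. Merged: [3, 5, 7]
Compare 11 vs 21: take 11 from left. Merged: [3, 5, 7, 11]
Compare 13 vs 21: take 13 from left. Merged: [3, 5, 7, 11, 13]
Compare 15 vs 21: take 15 from left. Merged: [3, 5, 7, 11, 13, 15]
Compare 21 vs 21: take 21 from left. Merged: [3, 5, 7, 11, 13, 15, 21]
Append remaining from right: [21]. Merged: [3, 5, 7, 11, 13, 15, 21, 21]

Final merged array: [3, 5, 7, 11, 13, 15, 21, 21]
Total comparisons: 7

The merged array is [3, 5, 7, 11, 13, 15, 21, 21], requiring 7 comparisons. The merge step runs in O(n) time where n is the total number of elements.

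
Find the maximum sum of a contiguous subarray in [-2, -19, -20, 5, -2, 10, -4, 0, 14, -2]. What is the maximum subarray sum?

Using Kadane's algorithm on [-2, -19, -20, 5, -2, 10, -4, 0, 14, -2]:

Scanning through the array:
Position 1 (value -19): max_ending_here = -19, max_so_far = -2
Position 2 (value -20): max_ending_here = -20, max_so_far = -2
Position 3 (value 5): max_ending_here = 5, max_so_far = 5
Position 4 (value -2): max_ending_here = 3, max_so_far = 5
Position 5 (value 10): max_ending_here = 13, max_so_far = 13
Position 6 (value -4): max_ending_here = 9, max_so_far = 13
Position 7 (value 0): max_ending_here = 9, max_so_far = 13
Position 8 (value 14): max_ending_here = 23, max_so_far = 23
Position 9 (value -2): max_ending_here = 21, max_so_far = 23

Maximum subarray: [5, -2, 10, -4, 0, 14]
Maximum sum: 23

The maximum subarray is [5, -2, 10, -4, 0, 14] with sum 23. This subarray runs from index 3 to index 8.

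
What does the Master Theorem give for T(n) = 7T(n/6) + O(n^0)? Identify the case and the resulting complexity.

Master Theorem for T(n) = 7T(n/6) + O(n^0):

a = 7, b = 6, c = 0
log_b(a) = log_6(7) = 1.0860

Case 1: c = 0 < log_6(7) = 1.0860
T(n) = O(n^(log_6 7))

For T(n) = 7T(n/6) + O(n^0): log_6(7) = 1.0860. This is Case 1 of the Master Theorem (c < log_b(a), work dominated by leaves), giving O(n^(log_6 7)).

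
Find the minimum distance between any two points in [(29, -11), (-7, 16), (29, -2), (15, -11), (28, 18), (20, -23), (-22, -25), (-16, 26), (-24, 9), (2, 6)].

Computing all pairwise distances among 10 points:

d((29, -11), (-7, 16)) = 45.0
d((29, -11), (29, -2)) = 9.0 <-- minimum
d((29, -11), (15, -11)) = 14.0
d((29, -11), (28, 18)) = 29.0172
d((29, -11), (20, -23)) = 15.0
d((29, -11), (-22, -25)) = 52.8867
d((29, -11), (-16, 26)) = 58.258
d((29, -11), (-24, 9)) = 56.648
d((29, -11), (2, 6)) = 31.9061
d((-7, 16), (29, -2)) = 40.2492
d((-7, 16), (15, -11)) = 34.8281
d((-7, 16), (28, 18)) = 35.0571
d((-7, 16), (20, -23)) = 47.4342
d((-7, 16), (-22, -25)) = 43.6578
d((-7, 16), (-16, 26)) = 13.4536
d((-7, 16), (-24, 9)) = 18.3848
d((-7, 16), (2, 6)) = 13.4536
d((29, -2), (15, -11)) = 16.6433
d((29, -2), (28, 18)) = 20.025
d((29, -2), (20, -23)) = 22.8473
d((29, -2), (-22, -25)) = 55.9464
d((29, -2), (-16, 26)) = 53.0
d((29, -2), (-24, 9)) = 54.1295
d((29, -2), (2, 6)) = 28.1603
d((15, -11), (28, 18)) = 31.7805
d((15, -11), (20, -23)) = 13.0
d((15, -11), (-22, -25)) = 39.5601
d((15, -11), (-16, 26)) = 48.2701
d((15, -11), (-24, 9)) = 43.8292
d((15, -11), (2, 6)) = 21.4009
d((28, 18), (20, -23)) = 41.7732
d((28, 18), (-22, -25)) = 65.9469
d((28, 18), (-16, 26)) = 44.7214
d((28, 18), (-24, 9)) = 52.7731
d((28, 18), (2, 6)) = 28.6356
d((20, -23), (-22, -25)) = 42.0476
d((20, -23), (-16, 26)) = 60.803
d((20, -23), (-24, 9)) = 54.4059
d((20, -23), (2, 6)) = 34.1321
d((-22, -25), (-16, 26)) = 51.3517
d((-22, -25), (-24, 9)) = 34.0588
d((-22, -25), (2, 6)) = 39.2046
d((-16, 26), (-24, 9)) = 18.7883
d((-16, 26), (2, 6)) = 26.9072
d((-24, 9), (2, 6)) = 26.1725

Closest pair: (29, -11) and (29, -2) with distance 9.0

The closest pair is (29, -11) and (29, -2) with Euclidean distance 9.0. For 10 points, brute-force pairwise comparison is shown above. For large n, the divide-and-conquer algorithm (sort by x, recurse on halves, check the dividing strip) achieves O(n log n).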